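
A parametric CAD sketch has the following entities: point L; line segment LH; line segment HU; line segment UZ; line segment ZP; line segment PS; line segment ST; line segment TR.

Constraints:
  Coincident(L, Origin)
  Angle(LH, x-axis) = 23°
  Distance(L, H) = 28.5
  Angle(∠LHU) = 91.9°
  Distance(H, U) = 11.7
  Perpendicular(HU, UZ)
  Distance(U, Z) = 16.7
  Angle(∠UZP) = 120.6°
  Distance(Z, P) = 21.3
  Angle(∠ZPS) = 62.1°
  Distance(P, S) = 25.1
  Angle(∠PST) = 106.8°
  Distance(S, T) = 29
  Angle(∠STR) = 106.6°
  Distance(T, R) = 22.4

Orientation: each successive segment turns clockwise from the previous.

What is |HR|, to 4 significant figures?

34.48

L is at the origin; LH runs at 23.0° with length 28.5, so H = (26.23, 11.14). ∠LHU = 91.9° gives HU at -65.10° from the x-axis; with |HU| = 11.7, U = (31.16, 0.5234). HU ⟂ UZ, so UZ runs at -155.1°; with |UZ| = 16.7, Z = (16.01, -6.508). ∠UZP = 120.6° gives ZP at 145.5° from the x-axis; with |ZP| = 21.3, P = (-1.541, 5.557). ∠ZPS = 62.1° gives PS at 27.60° from the x-axis; with |PS| = 25.1, S = (20.70, 17.19). ∠PST = 106.8° gives ST at -45.60° from the x-axis; with |ST| = 29.0, T = (40.99, -3.534). ∠STR = 106.6° gives TR at -119.0° from the x-axis; with |TR| = 22.4, R = (30.13, -23.13). Then |HR| = |R − H| = 34.48.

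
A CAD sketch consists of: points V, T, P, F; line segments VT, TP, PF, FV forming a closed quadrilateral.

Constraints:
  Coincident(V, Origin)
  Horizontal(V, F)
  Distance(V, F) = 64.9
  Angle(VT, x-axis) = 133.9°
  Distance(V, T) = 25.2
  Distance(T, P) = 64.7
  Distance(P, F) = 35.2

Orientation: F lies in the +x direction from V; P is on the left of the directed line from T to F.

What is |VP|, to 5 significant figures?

54.953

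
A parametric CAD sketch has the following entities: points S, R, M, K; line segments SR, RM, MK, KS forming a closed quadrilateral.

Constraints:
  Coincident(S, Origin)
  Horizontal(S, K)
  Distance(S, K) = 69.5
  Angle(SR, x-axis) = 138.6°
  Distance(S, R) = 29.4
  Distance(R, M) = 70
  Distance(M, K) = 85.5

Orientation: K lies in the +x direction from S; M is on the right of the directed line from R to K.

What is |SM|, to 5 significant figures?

47.527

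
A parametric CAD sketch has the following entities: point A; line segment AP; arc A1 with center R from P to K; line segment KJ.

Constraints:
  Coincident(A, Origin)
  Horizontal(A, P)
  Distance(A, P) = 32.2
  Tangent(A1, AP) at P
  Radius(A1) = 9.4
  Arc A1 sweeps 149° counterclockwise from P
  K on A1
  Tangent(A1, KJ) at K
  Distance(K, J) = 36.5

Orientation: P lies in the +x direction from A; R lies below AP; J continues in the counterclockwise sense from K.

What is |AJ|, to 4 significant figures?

68.95

A is at the origin; AP is horizontal with |AP| = 32.2 and P on the +x side, so P = (32.20, 0.000). The tangent condition forces RP to be normal to AP, so R = P + (0, -9.4) = (32.20, -9.400). On A1, P sits at bearing 90° from R; a 149° counterclockwise sweep puts K at bearing 239°, so K = R + 9.4·(cos 239°, sin 239°) = (27.36, -17.46). Tangency of A1 to KJ means the radius RK is perpendicular to KJ, so KJ runs along (−sin 239°, cos 239°); with |KJ| = 36.5, J = (58.65, -36.26). Then |AJ| = |J − A| = 68.95.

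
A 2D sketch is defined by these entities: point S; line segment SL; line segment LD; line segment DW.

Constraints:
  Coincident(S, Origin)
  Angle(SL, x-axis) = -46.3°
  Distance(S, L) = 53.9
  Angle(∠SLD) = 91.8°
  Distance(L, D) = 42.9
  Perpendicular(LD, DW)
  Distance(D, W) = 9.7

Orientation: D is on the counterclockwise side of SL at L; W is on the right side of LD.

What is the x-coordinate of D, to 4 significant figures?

69.17

S is at the origin; SL runs at -46.3° with length 53.9, so L = 53.9·(cos -46.3°, sin -46.3°) = (37.24, -38.97). ∠SLD = 91.8°, so LD runs at -46.3° + (180° − 91.8°) = 41.90° from the x-axis; with |LD| = 42.9, D = L + 42.9·(cos 41.90°, sin 41.90°) = (69.17, -10.32). So D.x = 69.17.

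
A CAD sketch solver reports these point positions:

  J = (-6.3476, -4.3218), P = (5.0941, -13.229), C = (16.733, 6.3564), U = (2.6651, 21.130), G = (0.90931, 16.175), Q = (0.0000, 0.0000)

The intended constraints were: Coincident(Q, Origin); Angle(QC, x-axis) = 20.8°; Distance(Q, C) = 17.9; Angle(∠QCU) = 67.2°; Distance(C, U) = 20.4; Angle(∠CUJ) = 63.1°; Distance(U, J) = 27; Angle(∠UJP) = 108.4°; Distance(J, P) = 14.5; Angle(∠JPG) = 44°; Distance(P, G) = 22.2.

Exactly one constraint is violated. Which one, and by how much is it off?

Distance(P, G) = 22.2 — off by 7.50.

Q = (0.00, 0.00) ✓; QC at 20.80° ✓; |QC| = 17.90 ✓; ∠QCU = 67.20° ✓; |CU| = 20.40 ✓; ∠CUJ = 63.10° ✓; |UJ| = 27.00 ✓; ∠UJP = 108.4° ✓; |JP| = 14.50 ✓; ∠JPG = 44.00° ✓; |PG| = 29.70 ✗.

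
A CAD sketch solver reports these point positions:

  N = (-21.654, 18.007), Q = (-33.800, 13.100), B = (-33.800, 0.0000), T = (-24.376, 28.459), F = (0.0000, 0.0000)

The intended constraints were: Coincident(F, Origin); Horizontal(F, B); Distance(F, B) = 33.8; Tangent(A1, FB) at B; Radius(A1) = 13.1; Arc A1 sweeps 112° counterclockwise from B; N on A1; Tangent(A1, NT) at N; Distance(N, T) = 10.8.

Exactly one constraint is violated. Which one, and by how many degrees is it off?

Tangent(A1, NT) at N — off by 7.40°.

F = (0.00, 0.00) ✓; F.y = 0.00, B.y = 0.00 ✓; |FB| = 33.80 ✓; ∠(QB, BF) = 90.00° ✓; |QB| = 13.10 ✓; bearing(Q→N) − bearing(Q→B) = 112.0° ✓; |QN| = 13.10 ✓; ∠(QN, NT) = 97.40° ✗; |NT| = 10.80 ✓.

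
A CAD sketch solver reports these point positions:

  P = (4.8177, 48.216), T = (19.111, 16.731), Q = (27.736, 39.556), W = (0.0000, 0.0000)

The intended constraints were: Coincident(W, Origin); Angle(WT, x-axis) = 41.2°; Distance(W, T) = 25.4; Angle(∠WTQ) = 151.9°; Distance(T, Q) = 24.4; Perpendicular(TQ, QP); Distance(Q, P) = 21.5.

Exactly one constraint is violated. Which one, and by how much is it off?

Distance(Q, P) = 21.5 — off by 3.00.

W = (0.00, 0.00) ✓; WT at 41.20° ✓; |WT| = 25.40 ✓; ∠WTQ = 151.9° ✓; |TQ| = 24.40 ✓; ∠(TQ, QP) = 90.00° ✓; |QP| = 24.50 ✗.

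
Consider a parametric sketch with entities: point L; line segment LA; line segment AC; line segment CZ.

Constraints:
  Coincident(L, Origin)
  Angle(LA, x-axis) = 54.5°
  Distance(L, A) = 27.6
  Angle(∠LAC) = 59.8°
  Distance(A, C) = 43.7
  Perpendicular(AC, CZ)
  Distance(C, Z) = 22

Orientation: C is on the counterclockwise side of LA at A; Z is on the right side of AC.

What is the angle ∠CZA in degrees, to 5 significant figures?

63.278°

∠LAC = 59.8°, so AC runs at 54.5° + (180° − 59.8°) = 174.70° from the x-axis; with |AC| = 43.7, C = A + 43.7·(cos 174.70°, sin 174.70°) = (-27.486, 26.506). AC ⟂ CZ; with |CZ| = 22.0 on the right of AC, Z = C + 22.0·(0.092371, 0.99572) = (-25.454, 48.412). Then cos ∠CZA = ZC·ZA / (|ZC||ZA|), giving 63.278°.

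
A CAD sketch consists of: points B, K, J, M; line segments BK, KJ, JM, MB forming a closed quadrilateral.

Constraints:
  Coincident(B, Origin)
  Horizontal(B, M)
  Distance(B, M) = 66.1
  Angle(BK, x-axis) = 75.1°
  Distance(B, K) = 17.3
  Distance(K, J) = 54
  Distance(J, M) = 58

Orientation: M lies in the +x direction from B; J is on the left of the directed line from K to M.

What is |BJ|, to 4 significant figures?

69.28

Checks: |KJ| = 54.00 ✓; |JM| = 58.00 ✓.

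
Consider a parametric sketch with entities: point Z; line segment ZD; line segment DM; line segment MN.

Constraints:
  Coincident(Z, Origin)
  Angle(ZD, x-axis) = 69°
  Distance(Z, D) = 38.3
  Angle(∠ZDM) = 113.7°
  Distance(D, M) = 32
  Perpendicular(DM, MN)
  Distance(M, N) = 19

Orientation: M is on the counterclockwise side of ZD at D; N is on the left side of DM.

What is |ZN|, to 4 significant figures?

50.04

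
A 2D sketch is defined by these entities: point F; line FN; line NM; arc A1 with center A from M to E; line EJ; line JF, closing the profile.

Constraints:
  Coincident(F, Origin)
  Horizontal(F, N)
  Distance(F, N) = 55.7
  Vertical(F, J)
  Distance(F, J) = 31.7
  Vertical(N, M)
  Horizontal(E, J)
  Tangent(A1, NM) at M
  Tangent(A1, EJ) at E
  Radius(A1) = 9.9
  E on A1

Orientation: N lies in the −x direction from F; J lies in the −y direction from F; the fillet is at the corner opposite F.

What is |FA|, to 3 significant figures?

50.7

F is at the origin; FN is horizontal with |FN| = 55.7 and N on the −x side, so N = (-55.7, 0.00). FJ is vertical with |FJ| = 31.7 and J on the −y side, so J = (0.00, -31.7). The virtual corner opposite F is at (-55.7, -31.7). Since A1 is tangent to NM there, AM ⟂ NM and A1 meets EJ tangentially, so AE is at right angles to EJ, with radius 9.9, so the center A sits 9.9 in from both sides at A = (-45.8, -21.8). Then |FA| = |A − F| = 50.7.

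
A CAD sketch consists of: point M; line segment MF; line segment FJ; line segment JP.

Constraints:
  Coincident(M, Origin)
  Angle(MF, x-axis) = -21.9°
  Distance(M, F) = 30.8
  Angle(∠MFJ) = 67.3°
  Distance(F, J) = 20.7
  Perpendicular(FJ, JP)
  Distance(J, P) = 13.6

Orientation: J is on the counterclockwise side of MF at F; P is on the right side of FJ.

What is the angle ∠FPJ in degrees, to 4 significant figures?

56.69°

M is at the origin; MF runs at -21.9° with length 30.8, so F = 30.8·(cos -21.9°, sin -21.9°) = (28.58, -11.49). ∠MFJ = 67.3°, so FJ runs at -21.9° + (180° − 67.3°) = 90.80° from the x-axis; with |FJ| = 20.7, J = F + 20.7·(cos 90.80°, sin 90.80°) = (28.29, 9.210). FJ is perpendicular to JP; with |JP| = 13.6 on the right of FJ, P = J + 13.6·(0.9999, 0.01396) = (41.89, 9.400). Then cos ∠FPJ = PF·PJ / (|PF||PJ|), giving 56.69°.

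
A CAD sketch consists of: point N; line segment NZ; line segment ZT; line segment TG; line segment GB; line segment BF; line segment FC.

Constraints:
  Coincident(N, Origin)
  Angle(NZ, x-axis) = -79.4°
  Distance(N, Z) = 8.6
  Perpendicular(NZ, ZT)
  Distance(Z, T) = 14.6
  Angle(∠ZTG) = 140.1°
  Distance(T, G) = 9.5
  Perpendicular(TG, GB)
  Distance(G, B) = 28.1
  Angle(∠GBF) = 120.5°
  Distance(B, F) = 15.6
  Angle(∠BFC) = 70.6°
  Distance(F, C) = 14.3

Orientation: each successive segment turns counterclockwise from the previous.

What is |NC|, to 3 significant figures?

6.11

∠GBF = 120.5° gives BF at -160° from the x-axis; with |BF| = 15.6, F = (-14.4, 14.1). ∠BFC = 70.6° gives FC at -50.6° from the x-axis; with |FC| = 14.3, C = (-5.29, 3.05). Then |NC| = |C − N| = 6.11.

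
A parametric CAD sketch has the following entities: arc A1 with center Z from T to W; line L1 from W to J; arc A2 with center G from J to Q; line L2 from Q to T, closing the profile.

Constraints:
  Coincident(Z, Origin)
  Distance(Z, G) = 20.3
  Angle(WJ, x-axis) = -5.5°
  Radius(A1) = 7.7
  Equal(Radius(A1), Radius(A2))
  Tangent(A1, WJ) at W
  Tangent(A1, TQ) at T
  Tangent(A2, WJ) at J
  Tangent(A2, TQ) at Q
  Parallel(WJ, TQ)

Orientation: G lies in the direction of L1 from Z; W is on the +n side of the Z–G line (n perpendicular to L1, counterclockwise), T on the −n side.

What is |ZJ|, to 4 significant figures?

21.71

The slot axis is L1's direction at -5.5°, so u = (cos -5.5°, sin -5.5°) = (0.9954, -0.09585) and n = (−sin -5.5°, cos -5.5°) = (0.09585, 0.9954). Z is at the origin and G lies 20.3 along u from Z, so G = 20.3·u = (20.21, -1.946). Tangency of A1 to both parallel lines with radius 7.7 puts W and T at Z ± 7.7·n: W = (0.7380, 7.665), T = (-0.7380, -7.665). Equal radii place J and Q the same way about G: J = G + 7.7·n = (20.94, 5.719), Q = G − 7.7·n = (19.47, -9.610). Then |ZJ| = |J − Z| = 21.71.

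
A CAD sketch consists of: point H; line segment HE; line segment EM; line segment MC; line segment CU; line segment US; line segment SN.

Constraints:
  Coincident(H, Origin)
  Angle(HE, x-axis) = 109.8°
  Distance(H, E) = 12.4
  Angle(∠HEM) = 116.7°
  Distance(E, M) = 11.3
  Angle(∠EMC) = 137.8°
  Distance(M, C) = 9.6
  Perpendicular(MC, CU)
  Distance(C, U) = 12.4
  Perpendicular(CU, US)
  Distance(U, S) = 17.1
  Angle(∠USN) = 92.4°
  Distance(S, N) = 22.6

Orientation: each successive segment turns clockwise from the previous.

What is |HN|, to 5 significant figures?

29.912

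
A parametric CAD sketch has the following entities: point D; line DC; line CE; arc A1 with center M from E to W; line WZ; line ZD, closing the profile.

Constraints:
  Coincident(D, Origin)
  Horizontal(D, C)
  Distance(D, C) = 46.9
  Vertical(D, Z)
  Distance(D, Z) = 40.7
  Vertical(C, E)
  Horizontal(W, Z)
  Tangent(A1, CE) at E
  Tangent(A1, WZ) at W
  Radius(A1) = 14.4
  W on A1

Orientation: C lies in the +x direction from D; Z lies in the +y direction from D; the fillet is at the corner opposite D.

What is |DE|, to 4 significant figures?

53.77

D is at the origin; D and C share the same y with |DC| = 46.9 and C on the +x side, so C = (46.90, 0.000). DZ is vertical with |DZ| = 40.7 and Z on the +y side, so Z = (0.000, 40.70). The virtual corner opposite D is at (46.90, 40.70). Tangency of A1 to CE means the radius ME is perpendicular to CE and A1 meets WZ tangentially, so MW is at right angles to WZ, with radius 14.4, so the center M sits 14.4 in from both sides at M = (32.50, 26.30). That places the tangent points at E = (46.90, 26.30) on CE and W = (32.50, 40.70) on WZ. Then |DE| = |E − D| = 53.77.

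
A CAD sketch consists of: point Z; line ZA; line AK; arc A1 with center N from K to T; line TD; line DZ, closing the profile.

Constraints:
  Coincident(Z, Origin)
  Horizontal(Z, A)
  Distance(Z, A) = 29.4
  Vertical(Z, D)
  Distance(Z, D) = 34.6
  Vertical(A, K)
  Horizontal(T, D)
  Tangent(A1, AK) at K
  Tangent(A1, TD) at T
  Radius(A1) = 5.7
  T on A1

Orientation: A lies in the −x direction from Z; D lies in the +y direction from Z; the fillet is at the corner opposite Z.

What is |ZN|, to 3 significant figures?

37.4

Z and D share the same x with |ZD| = 34.6 and D on the +y side, so D = (0.00, 34.6). The virtual corner opposite Z is at (-29.4, 34.6). Since A1 is tangent to AK there, NK ⟂ AK and since A1 is tangent to TD there, NT ⟂ TD, with radius 5.7, so the center N sits 5.7 in from both sides at N = (-23.7, 28.9). Then |ZN| = |N − Z| = 37.4.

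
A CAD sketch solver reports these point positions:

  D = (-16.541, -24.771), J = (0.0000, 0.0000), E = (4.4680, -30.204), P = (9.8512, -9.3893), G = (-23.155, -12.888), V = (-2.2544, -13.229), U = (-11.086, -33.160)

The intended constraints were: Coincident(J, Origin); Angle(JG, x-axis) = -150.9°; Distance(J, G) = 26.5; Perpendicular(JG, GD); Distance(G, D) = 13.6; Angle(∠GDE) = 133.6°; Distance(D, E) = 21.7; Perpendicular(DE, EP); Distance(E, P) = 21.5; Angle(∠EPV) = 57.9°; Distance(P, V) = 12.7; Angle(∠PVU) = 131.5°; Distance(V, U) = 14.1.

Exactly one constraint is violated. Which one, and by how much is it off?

Distance(V, U) = 14.1 — off by 7.70.

J = (0.00, 0.00) ✓; JG at -150.9° ✓; |JG| = 26.50 ✓; ∠(JG, GD) = 90.00° ✓; |GD| = 13.60 ✓; ∠GDE = 133.6° ✓; |DE| = 21.70 ✓; ∠(DE, EP) = 90.00° ✓; |EP| = 21.50 ✓; ∠EPV = 57.90° ✓; |PV| = 12.70 ✓; ∠PVU = 131.5° ✓; |VU| = 21.80 ✗.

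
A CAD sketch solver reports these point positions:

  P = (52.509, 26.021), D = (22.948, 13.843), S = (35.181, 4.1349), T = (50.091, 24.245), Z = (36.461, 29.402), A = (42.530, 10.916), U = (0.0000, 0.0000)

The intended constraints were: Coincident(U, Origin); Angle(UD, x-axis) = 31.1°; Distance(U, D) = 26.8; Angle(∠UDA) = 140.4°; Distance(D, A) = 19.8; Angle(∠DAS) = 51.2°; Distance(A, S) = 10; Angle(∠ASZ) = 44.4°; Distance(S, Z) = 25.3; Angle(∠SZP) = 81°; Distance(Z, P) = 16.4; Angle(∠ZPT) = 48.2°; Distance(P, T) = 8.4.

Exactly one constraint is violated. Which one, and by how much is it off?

Distance(P, T) = 8.4 — off by 5.40.

U = (0.00, 0.00) ✓; UD at 31.10° ✓; |UD| = 26.80 ✓; ∠UDA = 140.4° ✓; |DA| = 19.80 ✓; ∠DAS = 51.20° ✓; |AS| = 10.00 ✓; ∠ASZ = 44.40° ✓; |SZ| = 25.30 ✓; ∠SZP = 81.00° ✓; |ZP| = 16.40 ✓; ∠ZPT = 48.19° ✓; |PT| = 3.000 ✗.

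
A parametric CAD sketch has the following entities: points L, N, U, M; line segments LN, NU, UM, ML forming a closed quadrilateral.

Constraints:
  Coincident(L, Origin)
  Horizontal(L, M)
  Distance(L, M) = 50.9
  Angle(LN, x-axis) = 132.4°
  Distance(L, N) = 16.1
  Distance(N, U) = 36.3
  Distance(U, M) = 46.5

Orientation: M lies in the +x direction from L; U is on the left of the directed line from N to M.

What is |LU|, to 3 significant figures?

38.1

L is at the origin; LM is horizontal with |LM| = 50.9 and M in +x, so M = (50.9, 0). LN runs at 132.4° with |LN| = 16.1, so N = (-10.9, 11.9). U is determined by |NU| = 36.3 and |UM| = 46.5 together: it lies at the intersection of circle(N, 36.3) and circle(M, 46.5). With |NM| = 62.9, the foot of the radical line on NM is 24.7 from N and the perpendicular offset is √(36.3² − 24.7²) = 26.6. Taking the left-of-NM solution: U = (18.5, 33.3).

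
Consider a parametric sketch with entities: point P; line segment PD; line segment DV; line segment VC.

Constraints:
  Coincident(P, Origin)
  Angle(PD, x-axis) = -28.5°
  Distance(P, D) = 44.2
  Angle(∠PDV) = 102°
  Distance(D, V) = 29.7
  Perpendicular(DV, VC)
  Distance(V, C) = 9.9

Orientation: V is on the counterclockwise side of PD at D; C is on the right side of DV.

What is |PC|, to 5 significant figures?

65.846

P is at the origin; PD runs at -28.5° with length 44.2, so D = 44.2·(cos -28.5°, sin -28.5°) = (38.844, -21.090). ∠PDV = 102.0°, so DV runs at -28.5° + (180° − 102.0°) = 49.500° from the x-axis; with |DV| = 29.7, V = D + 29.7·(cos 49.500°, sin 49.500°) = (58.132, 1.4936). DV is perpendicular to VC; with |VC| = 9.9 on the right of DV, C = V + 9.9·(0.76041, -0.64945) = (65.660, -4.9359). Then |PC| = |C − P| = 65.846.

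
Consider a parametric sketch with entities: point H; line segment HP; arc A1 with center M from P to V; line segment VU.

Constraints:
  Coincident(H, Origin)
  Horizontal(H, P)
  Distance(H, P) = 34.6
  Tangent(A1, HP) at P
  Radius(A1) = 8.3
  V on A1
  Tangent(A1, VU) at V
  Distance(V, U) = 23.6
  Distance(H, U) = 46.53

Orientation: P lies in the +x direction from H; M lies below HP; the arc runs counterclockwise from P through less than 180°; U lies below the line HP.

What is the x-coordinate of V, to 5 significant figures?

26.572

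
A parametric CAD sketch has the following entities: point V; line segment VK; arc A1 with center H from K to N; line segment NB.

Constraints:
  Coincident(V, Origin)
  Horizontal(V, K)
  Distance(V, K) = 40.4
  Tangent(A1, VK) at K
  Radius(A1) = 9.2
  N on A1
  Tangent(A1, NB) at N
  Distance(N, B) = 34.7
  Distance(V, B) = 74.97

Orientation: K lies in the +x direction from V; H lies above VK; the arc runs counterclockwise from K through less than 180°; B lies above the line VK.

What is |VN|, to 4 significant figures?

48.21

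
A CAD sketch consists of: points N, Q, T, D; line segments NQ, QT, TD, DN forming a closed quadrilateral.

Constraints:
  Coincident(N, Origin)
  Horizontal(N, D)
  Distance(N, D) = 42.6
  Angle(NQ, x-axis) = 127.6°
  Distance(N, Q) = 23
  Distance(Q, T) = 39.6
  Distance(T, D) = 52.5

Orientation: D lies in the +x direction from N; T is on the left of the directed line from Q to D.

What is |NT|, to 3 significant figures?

47.4

N is at the origin; ND is horizontal with |ND| = 42.6 and D in +x, so D = (42.6, 0). NQ runs at 127.6° with |NQ| = 23.0, so Q = (-14.0, 18.2). T is determined by |QT| = 39.6 and |TD| = 52.5 together: it lies at the intersection of circle(Q, 39.6) and circle(D, 52.5). With |QD| = 59.5, the foot of the radical line on QD is 19.8 from Q and the perpendicular offset is √(39.6² − 19.8²) = 34.3. Taking the left-of-QD solution: T = (15.3, 44.8).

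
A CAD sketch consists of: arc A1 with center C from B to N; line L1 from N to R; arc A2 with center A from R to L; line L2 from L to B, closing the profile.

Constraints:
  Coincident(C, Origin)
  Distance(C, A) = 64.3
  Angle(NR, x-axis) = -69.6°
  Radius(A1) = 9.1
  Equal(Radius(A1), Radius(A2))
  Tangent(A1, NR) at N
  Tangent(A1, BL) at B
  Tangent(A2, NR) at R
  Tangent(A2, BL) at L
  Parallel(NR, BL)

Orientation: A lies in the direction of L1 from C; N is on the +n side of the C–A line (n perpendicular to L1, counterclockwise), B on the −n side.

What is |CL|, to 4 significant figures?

64.94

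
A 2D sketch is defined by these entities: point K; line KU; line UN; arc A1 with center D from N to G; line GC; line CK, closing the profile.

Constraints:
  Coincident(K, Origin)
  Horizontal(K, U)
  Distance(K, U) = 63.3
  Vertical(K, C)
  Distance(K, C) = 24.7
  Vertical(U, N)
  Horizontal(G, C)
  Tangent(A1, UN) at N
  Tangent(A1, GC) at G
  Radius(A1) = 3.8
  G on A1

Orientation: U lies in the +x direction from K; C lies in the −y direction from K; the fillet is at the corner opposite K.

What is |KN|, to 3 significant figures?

66.7

K is at the origin; K and U share the same y with |KU| = 63.3 and U on the +x side, so U = (63.3, 0.00). K and C share the same x with |KC| = 24.7 and C on the −y side, so C = (0.00, -24.7). The virtual corner opposite K is at (63.3, -24.7). The tangent condition forces DN to be normal to UN and A1 meets GC tangentially, so DG is at right angles to GC, with radius 3.8, so the center D sits 3.8 in from both sides at D = (59.5, -20.9). That places the tangent points at N = (63.3, -20.9) on UN and G = (59.5, -24.7) on GC. Then |KN| = |N − K| = 66.7.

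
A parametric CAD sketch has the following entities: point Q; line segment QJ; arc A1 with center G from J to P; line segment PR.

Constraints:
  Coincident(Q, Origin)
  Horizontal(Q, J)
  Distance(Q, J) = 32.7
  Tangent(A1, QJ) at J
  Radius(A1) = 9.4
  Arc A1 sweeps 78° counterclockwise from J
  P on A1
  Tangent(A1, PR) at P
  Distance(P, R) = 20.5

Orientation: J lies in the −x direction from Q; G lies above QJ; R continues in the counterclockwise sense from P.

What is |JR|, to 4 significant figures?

30.61

Q is at the origin; Q and J share the same y with |QJ| = 32.7 and J on the −x side, so J = (-32.70, 0.000). Since A1 is tangent to QJ there, GJ ⟂ QJ, so G = J + (0, 9.4) = (-32.70, 9.400). On A1, J sits at bearing -90° from G; a 78° counterclockwise sweep puts P at bearing -12°, so P = G + 9.4·(cos -12°, sin -12°) = (-23.51, 7.446). Since A1 is tangent to PR there, GP ⟂ PR, so PR runs along (−sin -12°, cos -12°); with |PR| = 20.5, R = (-19.24, 27.50). Then |JR| = |R − J| = 30.61.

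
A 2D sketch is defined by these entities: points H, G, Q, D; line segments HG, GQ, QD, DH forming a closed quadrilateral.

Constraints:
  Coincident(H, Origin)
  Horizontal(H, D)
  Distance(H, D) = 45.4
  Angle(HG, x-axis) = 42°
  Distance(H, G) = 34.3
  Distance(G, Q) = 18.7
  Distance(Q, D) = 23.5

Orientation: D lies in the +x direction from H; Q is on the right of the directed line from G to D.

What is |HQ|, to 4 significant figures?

22.79

H is at the origin; H and D share the same y with |HD| = 45.4 and D in +x, so D = (45.4, 0). HG runs at 42.0° with |HG| = 34.3, so G = (25.49, 22.95). Q is determined by |GQ| = 18.7 and |QD| = 23.5 together: it lies at the intersection of circle(G, 18.7) and circle(D, 23.5). With |GD| = 30.38, the foot of the radical line on GD is 11.86 from G and the perpendicular offset is √(18.7² − 11.86²) = 14.46. Taking the right-of-GD solution: Q = (22.34, 4.519).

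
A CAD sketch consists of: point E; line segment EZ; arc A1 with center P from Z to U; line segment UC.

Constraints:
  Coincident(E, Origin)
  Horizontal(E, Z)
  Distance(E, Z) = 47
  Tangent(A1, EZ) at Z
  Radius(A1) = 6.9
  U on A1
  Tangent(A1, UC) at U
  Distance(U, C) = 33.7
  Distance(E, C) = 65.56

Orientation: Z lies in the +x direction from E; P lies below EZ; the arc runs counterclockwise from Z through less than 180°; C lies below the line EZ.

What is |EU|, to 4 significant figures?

41.46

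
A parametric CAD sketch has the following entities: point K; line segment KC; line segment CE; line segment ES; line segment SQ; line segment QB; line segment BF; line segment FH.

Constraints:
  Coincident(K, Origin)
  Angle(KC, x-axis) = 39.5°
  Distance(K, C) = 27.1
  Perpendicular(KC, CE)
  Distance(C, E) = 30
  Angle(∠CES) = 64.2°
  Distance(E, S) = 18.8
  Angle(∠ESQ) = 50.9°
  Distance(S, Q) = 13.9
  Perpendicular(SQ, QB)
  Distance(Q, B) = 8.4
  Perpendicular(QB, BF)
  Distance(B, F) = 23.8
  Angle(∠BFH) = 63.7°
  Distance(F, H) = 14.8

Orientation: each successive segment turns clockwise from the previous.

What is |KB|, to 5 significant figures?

35.307

K is at the origin; KC runs at 39.5° with length 27.1, so C = (20.911, 17.238). KC ⟂ CE, so CE runs at -50.500°; with |CE| = 30.0, E = (39.993, -5.9110). ∠CES = 64.2° gives ES at -166.30° from the x-axis; with |ES| = 18.8, S = (21.728, -10.364). ∠ESQ = 50.9° gives SQ at 64.600° from the x-axis; with |SQ| = 13.9, Q = (27.690, 2.1928). SQ is perpendicular to QB, so QB runs at -25.400°; with |QB| = 8.4, B = (35.278, -1.4103). Then |KB| = |B − K| = 35.307.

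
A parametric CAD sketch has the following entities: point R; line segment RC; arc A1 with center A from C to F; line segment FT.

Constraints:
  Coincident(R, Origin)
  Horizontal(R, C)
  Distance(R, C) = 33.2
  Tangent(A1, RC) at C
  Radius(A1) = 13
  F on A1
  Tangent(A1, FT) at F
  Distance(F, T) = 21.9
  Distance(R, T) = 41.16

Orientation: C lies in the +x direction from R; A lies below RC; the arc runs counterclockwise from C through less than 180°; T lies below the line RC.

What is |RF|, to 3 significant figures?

24.3

R is at the origin; R and C share the same y with |RC| = 33.2 and C on the +x side, so C = (33.2, 0.00). Tangency of A1 to RC means the radius AC is perpendicular to RC, so A = C + (0, -13) = (33.2, -13.0). Since AF ⟂ FT (tangency), |AT| = √(13.0² + 21.9²) = 25.5 regardless of where F sits on A1. So T lies on both circle(R, 41.16) and circle(A, 25.5); the below-RC intersection is T = (21.0, -35.4). F is the foot of the tangent from T: F = (20.2, -13.5).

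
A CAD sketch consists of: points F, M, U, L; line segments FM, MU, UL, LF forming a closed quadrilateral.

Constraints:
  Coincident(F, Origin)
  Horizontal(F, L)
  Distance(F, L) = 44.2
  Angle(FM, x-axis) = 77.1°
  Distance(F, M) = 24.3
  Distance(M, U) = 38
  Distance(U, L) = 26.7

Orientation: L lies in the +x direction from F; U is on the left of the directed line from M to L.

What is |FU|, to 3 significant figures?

50.9

Checks: |MU| = 38.00 ✓; |UL| = 26.70 ✓.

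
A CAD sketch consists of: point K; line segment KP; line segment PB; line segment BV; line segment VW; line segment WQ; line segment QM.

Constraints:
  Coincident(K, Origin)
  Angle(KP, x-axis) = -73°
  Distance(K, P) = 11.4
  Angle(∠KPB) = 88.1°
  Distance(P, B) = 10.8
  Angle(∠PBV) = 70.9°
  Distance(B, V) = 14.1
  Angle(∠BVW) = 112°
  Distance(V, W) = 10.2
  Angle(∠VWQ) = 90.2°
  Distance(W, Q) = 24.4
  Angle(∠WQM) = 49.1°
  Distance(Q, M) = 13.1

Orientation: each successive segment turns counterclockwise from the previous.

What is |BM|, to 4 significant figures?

6.286

∠VWQ = 90.2° gives WQ at -74.20° from the x-axis; with |WQ| = 24.4, Q = (1.709, -22.58). ∠WQM = 49.1° gives QM at 56.70° from the x-axis; with |QM| = 13.1, M = (8.901, -11.63). Then |BM| = |M − B| = 6.286.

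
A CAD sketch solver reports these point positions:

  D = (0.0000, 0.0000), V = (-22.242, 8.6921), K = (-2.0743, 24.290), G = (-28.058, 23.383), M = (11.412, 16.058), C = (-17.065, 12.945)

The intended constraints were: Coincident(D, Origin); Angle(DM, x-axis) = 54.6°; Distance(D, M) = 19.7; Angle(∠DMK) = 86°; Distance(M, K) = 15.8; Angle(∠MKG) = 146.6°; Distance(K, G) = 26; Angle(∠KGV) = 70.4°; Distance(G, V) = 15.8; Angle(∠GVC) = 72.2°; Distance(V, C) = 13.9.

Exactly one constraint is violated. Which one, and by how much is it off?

Distance(V, C) = 13.9 — off by 7.20.

D = (0.00, 0.00) ✓; DM at 54.60° ✓; |DM| = 19.70 ✓; ∠DMK = 86.00° ✓; |MK| = 15.80 ✓; ∠MKG = 146.6° ✓; |KG| = 26.00 ✓; ∠KGV = 70.40° ✓; |GV| = 15.80 ✓; ∠GVC = 72.20° ✓; |VC| = 6.700 ✗.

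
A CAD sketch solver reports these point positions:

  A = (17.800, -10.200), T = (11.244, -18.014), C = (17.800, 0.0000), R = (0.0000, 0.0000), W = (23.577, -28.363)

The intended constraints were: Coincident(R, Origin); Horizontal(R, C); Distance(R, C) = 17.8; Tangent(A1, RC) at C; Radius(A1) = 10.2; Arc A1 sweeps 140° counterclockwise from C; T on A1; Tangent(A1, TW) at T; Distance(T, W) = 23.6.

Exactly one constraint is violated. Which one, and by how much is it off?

Distance(T, W) = 23.6 — off by 7.50.

R = (0.00, 0.00) ✓; R.y = 0.00, C.y = 0.00 ✓; |RC| = 17.80 ✓; ∠(AC, CR) = 90.00° ✓; |AC| = 10.20 ✓; bearing(A→T) − bearing(A→C) = 140.0° ✓; |AT| = 10.20 ✓; ∠(AT, TW) = 90.00° ✓; |TW| = 16.10 ✗.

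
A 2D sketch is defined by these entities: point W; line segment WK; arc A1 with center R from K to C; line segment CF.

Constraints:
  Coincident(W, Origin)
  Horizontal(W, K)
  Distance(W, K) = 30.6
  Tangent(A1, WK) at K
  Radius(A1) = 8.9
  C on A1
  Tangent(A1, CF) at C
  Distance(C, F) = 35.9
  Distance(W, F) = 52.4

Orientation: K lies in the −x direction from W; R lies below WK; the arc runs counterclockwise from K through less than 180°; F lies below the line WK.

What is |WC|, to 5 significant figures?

40.741

W is at the origin; W and K share the same y with |WK| = 30.6 and K on the −x side, so K = (-30.600, 0.0000). Tangency of A1 to WK means the radius RK is perpendicular to WK, so R = K + (0, -8.9) = (-30.600, -8.9000). Since RC ⟂ CF (tangency), |RF| = √(8.9² + 35.9²) = 36.987 regardless of where C sits on A1. So F lies on both circle(W, 52.4) and circle(R, 36.987); the below-WK intersection is F = (-25.849, -45.580). C is the foot of the tangent from F: C = (-38.892, -12.133).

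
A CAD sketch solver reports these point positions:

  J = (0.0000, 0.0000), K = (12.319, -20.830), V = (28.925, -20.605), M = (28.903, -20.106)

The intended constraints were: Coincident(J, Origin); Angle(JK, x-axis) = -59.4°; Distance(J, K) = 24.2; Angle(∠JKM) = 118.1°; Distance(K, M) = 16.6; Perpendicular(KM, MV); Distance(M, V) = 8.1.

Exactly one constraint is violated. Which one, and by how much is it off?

Distance(M, V) = 8.1 — off by 7.60.

J = (0.00, 0.00) ✓; JK at -59.40° ✓; |JK| = 24.20 ✓; ∠JKM = 118.1° ✓; |KM| = 16.60 ✓; ∠(KM, MV) = 89.98° ✓; |MV| = 0.4995 ✗.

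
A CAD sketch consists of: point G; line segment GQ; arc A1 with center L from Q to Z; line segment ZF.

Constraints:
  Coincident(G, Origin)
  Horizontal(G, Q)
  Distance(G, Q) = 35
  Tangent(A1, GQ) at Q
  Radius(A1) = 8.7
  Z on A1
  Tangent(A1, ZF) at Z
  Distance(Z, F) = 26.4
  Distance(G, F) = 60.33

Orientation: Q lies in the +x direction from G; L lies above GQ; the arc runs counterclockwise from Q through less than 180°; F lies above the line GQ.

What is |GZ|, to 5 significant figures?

43.610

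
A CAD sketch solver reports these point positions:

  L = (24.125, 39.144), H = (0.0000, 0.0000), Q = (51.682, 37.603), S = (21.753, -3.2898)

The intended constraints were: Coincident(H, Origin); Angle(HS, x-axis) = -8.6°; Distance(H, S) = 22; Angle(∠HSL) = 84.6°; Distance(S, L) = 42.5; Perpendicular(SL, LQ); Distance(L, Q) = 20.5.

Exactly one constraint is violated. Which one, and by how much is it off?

Distance(L, Q) = 20.5 — off by 7.10.

H = (0.00, 0.00) ✓; HS at -8.600° ✓; |HS| = 22.00 ✓; ∠HSL = 84.60° ✓; |SL| = 42.50 ✓; ∠(SL, LQ) = 90.00° ✓; |LQ| = 27.60 ✗.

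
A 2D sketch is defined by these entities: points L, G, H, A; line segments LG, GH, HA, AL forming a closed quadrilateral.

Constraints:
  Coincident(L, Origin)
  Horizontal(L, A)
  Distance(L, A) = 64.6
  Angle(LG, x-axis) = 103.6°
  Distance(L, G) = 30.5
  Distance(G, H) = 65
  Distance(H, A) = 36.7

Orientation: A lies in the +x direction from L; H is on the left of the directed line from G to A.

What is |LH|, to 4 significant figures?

67.86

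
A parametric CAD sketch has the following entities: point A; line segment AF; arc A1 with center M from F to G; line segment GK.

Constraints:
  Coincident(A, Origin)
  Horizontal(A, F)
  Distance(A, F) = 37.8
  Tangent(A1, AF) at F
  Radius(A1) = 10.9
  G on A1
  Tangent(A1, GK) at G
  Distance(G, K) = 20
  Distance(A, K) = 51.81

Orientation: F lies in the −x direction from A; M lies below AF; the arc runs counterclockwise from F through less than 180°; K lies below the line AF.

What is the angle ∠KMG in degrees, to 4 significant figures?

61.41°

A is at the origin; A and F share the same y with |AF| = 37.8 and F on the −x side, so F = (-37.80, 0.000). A1 meets AF tangentially, so MF is at right angles to AF, so M = F + (0, -10.9) = (-37.80, -10.90). Since MG ⟂ GK (tangency), |MK| = √(10.9² + 20.0²) = 22.78 regardless of where G sits on A1. So K lies on both circle(A, 51.81) and circle(M, 22.78); the below-AF intersection is K = (-39.42, -33.62). G is the foot of the tangent from K: G = (-47.72, -15.42).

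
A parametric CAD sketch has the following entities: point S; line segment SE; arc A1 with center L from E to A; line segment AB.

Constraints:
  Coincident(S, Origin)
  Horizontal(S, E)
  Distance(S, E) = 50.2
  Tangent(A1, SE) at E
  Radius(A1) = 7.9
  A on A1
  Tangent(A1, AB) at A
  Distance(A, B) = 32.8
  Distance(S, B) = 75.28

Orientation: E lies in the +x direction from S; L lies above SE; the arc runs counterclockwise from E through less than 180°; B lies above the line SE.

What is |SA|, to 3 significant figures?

58.3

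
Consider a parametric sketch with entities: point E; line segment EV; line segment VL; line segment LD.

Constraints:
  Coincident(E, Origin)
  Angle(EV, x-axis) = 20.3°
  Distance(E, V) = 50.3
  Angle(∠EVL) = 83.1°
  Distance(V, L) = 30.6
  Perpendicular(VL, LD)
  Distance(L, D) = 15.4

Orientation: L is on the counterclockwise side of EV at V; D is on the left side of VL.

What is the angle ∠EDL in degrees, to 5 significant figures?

144.58°

E is at the origin; EV runs at 20.3° with length 50.3, so V = 50.3·(cos 20.3°, sin 20.3°) = (47.176, 17.451). ∠EVL = 83.1°, so VL runs at 20.3° + (180° − 83.1°) = 117.20° from the x-axis; with |VL| = 30.6, L = V + 30.6·(cos 117.20°, sin 117.20°) = (33.189, 44.667). VL is perpendicular to LD; with |LD| = 15.4 on the left of VL, D = L + 15.4·(-0.88942, -0.45710) = (19.492, 37.628). Then cos ∠EDL = DE·DL / (|DE||DL|), giving 144.58°.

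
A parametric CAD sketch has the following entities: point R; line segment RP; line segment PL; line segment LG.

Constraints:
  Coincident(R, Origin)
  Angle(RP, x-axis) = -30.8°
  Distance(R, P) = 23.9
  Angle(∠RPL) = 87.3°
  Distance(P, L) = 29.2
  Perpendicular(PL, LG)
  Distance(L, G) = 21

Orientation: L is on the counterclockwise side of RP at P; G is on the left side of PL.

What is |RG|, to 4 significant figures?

28.22

∠RPL = 87.3°, so PL runs at -30.8° + (180° − 87.3°) = 61.90° from the x-axis; with |PL| = 29.2, L = P + 29.2·(cos 61.90°, sin 61.90°) = (34.28, 13.52). PL ⟂ LG; with |LG| = 21.0 on the left of PL, G = L + 21.0·(-0.8821, 0.4710) = (15.76, 23.41). Then |RG| = |G − R| = 28.22.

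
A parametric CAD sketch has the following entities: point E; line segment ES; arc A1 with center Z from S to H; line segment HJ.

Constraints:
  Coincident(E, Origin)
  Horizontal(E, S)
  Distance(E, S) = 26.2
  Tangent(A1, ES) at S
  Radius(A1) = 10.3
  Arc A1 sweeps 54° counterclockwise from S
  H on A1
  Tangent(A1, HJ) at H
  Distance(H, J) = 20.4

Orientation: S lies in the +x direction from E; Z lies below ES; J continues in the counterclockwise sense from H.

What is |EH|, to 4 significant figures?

18.36

E is at the origin; E and S share the same y with |ES| = 26.2 and S on the +x side, so S = (26.20, 0.000). Since A1 is tangent to ES there, ZS ⟂ ES, so Z = S + (0, -10.3) = (26.20, -10.30). On A1, S sits at bearing 90° from Z; a 54° counterclockwise sweep puts H at bearing 144°, so H = Z + 10.3·(cos 144°, sin 144°) = (17.87, -4.246). Then |EH| = |H − E| = 18.36.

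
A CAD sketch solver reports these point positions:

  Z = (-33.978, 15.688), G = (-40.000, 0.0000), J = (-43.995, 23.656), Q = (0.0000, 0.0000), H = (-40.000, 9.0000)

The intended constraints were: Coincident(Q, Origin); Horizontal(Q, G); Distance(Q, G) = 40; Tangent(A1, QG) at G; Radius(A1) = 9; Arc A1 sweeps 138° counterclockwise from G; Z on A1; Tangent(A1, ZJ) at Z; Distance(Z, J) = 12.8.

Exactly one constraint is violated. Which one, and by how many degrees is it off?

Tangent(A1, ZJ) at Z — off by 3.50°.

Q = (0.00, 0.00) ✓; Q.y = 0.00, G.y = 0.00 ✓; |QG| = 40.00 ✓; ∠(HG, GQ) = 90.00° ✓; |HG| = 9.000 ✓; bearing(H→Z) − bearing(H→G) = 138.0° ✓; |HZ| = 9.000 ✓; ∠(HZ, ZJ) = 86.50° ✗; |ZJ| = 12.80 ✓.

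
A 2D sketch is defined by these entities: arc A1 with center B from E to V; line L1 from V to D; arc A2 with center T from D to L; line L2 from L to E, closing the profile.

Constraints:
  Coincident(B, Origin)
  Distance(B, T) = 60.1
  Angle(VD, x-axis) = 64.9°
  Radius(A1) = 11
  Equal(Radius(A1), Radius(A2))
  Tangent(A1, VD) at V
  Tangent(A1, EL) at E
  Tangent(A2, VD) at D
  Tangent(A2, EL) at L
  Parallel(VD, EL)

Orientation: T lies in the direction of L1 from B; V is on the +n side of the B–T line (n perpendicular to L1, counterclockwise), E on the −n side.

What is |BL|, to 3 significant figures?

61.1

Tangency of A1 to both parallel lines with radius 11.0 puts V and E at B ± 11.0·n: V = (-9.96, 4.67), E = (9.96, -4.67). Equal radii place D and L the same way about T: D = T + 11.0·n = (15.5, 59.1), L = T − 11.0·n = (35.5, 49.8). Then |BL| = |L − B| = 61.1.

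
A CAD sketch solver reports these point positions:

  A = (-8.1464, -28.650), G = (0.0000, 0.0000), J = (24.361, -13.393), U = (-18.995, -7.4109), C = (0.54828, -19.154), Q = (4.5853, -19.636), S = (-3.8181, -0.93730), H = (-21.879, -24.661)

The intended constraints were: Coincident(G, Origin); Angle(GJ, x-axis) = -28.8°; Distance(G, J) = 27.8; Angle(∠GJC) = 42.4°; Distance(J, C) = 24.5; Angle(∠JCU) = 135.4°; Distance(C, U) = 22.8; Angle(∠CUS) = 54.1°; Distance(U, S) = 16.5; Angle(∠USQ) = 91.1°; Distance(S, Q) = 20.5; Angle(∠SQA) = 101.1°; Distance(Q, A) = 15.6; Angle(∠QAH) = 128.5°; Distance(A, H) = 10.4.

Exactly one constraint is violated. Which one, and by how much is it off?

Distance(A, H) = 10.4 — off by 3.90.

G = (0.00, 0.00) ✓; GJ at -28.80° ✓; |GJ| = 27.80 ✓; ∠GJC = 42.40° ✓; |JC| = 24.50 ✓; ∠JCU = 135.4° ✓; |CU| = 22.80 ✓; ∠CUS = 54.10° ✓; |US| = 16.50 ✓; ∠USQ = 91.10° ✓; |SQ| = 20.50 ✓; ∠SQA = 101.1° ✓; |QA| = 15.60 ✓; ∠QAH = 128.5° ✓; |AH| = 14.30 ✗.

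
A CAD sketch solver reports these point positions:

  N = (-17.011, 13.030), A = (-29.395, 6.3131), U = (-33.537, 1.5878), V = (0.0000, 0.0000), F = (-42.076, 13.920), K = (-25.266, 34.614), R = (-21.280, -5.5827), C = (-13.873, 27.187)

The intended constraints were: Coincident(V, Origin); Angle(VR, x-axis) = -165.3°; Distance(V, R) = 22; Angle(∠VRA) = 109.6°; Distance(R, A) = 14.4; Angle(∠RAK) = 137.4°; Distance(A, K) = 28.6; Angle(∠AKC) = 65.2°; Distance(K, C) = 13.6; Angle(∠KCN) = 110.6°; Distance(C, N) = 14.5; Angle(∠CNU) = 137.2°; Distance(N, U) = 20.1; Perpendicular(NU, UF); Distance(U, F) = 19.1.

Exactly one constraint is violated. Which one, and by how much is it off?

Distance(U, F) = 19.1 — off by 4.10.

V = (0.00, 0.00) ✓; VR at -165.3° ✓; |VR| = 22.00 ✓; ∠VRA = 109.6° ✓; |RA| = 14.40 ✓; ∠RAK = 137.4° ✓; |AK| = 28.60 ✓; ∠AKC = 65.20° ✓; |KC| = 13.60 ✓; ∠KCN = 110.6° ✓; |CN| = 14.50 ✓; ∠CNU = 137.2° ✓; |NU| = 20.10 ✓; ∠(NU, UF) = 90.00° ✓; |UF| = 15.00 ✗.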